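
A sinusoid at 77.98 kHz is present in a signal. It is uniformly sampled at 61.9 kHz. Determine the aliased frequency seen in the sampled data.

16.08 kHz

77.98 kHz mod fs = 16.08 kHz.
16.08 kHz ≤ fs/2 = 30.95 kHz, appears at 16.08 kHz.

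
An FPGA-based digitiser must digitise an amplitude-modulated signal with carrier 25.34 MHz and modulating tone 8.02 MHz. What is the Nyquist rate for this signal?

66.72 MHz

AM sidebands sit at fc ± fm = 17.32 MHz and 33.36 MHz.
Highest-frequency component: 33.36 MHz.
Nyquist rate = 2 × 33.36 MHz = 66.72 MHz.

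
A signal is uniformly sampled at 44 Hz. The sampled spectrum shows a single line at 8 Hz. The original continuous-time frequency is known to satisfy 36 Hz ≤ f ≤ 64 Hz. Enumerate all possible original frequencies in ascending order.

36 Hz, 52 Hz

Frequencies that alias to 8 Hz are k·fs ± 8 Hz for integer k ≥ 0.
k=0: 8 Hz.
k=1: 36 Hz, 52 Hz.
k=2: 80 Hz, 96 Hz.
Within [36 Hz, 64 Hz]: 36 Hz, 52 Hz.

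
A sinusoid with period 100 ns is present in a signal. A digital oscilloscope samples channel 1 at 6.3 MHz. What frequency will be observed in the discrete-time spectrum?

T = 100 ns → f = 1/T = 10 MHz.
10 MHz mod fs = 3.7 MHz.
3.7 MHz > fs/2 = 3.15 MHz, folds to fs − 3.7 MHz = 2.6 MHz.

2.6 MHz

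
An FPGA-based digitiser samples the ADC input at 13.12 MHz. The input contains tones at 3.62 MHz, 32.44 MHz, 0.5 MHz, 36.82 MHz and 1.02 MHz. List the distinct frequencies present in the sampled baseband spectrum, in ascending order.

fs/2 = 6.56 MHz.
3.62 MHz ≤ fs/2 = 6.56 MHz, passes unchanged.
32.44 MHz mod fs = 6.2 MHz.
6.2 MHz ≤ fs/2 = 6.56 MHz, appears at 6.2 MHz.
0.5 MHz ≤ fs/2 = 6.56 MHz, passes unchanged.
36.82 MHz mod fs = 10.58 MHz.
10.58 MHz > fs/2 = 6.56 MHz, folds to fs − 10.58 MHz = 2.54 MHz.
1.02 MHz ≤ fs/2 = 6.56 MHz, passes unchanged.
Distinct values: {0.5 MHz, 1.02 MHz, 2.54 MHz, 3.62 MHz, 6.2 MHz}.

0.5 MHz, 1.02 MHz, 2.54 MHz, 3.62 MHz, 6.2 MHz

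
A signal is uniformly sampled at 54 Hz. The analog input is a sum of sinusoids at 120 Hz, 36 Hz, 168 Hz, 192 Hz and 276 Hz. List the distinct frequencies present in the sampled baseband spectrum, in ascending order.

fs/2 = 27 Hz.
120 Hz mod fs = 12 Hz.
12 Hz ≤ fs/2 = 27 Hz, appears at 12 Hz.
36 Hz > fs/2 = 27 Hz, folds to fs − 36 Hz = 18 Hz.
168 Hz mod fs = 6 Hz.
6 Hz ≤ fs/2 = 27 Hz, appears at 6 Hz.
192 Hz mod fs = 30 Hz.
30 Hz > fs/2 = 27 Hz, folds to fs − 30 Hz = 24 Hz.
276 Hz mod fs = 6 Hz.
6 Hz ≤ fs/2 = 27 Hz, appears at 6 Hz.
Distinct values: {6 Hz, 12 Hz, 18 Hz, 24 Hz}.

6 Hz, 12 Hz, 18 Hz, 24 Hz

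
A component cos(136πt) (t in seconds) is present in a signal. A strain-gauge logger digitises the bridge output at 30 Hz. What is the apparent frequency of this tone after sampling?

8 Hz

ω = 136π rad/s → f = ω/(2π) = 68 Hz.
68 Hz mod fs = 8 Hz.
8 Hz ≤ fs/2 = 15 Hz, appears at 8 Hz.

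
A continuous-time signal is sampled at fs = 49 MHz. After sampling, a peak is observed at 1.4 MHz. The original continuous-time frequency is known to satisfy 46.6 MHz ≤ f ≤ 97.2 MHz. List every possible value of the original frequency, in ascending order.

Frequencies that alias to 1.4 MHz are k·fs ± 1.4 MHz for integer k ≥ 0.
k=0: 1.4 MHz.
k=1: 47.6 MHz, 50.4 MHz.
k=2: 96.6 MHz, 99.4 MHz.
k=3: 145.6 MHz, 148.4 MHz.
Within [46.6 MHz, 97.2 MHz]: 47.6 MHz, 50.4 MHz, 96.6 MHz.

47.6 MHz, 50.4 MHz, 96.6 MHz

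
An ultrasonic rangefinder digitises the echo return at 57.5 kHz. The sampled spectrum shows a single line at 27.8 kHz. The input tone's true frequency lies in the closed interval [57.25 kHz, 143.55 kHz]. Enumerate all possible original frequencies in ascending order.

85.3 kHz, 87.2 kHz, 142.8 kHz

Frequencies that alias to 27.8 kHz are k·fs ± 27.8 kHz for integer k ≥ 0.
k=0: 27.8 kHz.
k=1: 29.7 kHz, 85.3 kHz.
k=2: 87.2 kHz, 142.8 kHz.
k=3: 144.7 kHz, 200.3 kHz.
Within [57.25 kHz, 143.55 kHz]: 85.3 kHz, 87.2 kHz, 142.8 kHz.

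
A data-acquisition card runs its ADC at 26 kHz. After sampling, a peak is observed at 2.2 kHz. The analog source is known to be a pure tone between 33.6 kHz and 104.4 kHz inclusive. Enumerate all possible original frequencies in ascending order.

Frequencies that alias to 2.2 kHz are k·fs ± 2.2 kHz for integer k ≥ 0.
k=0: 2.2 kHz.
k=1: 23.8 kHz, 28.2 kHz.
k=2: 49.8 kHz, 54.2 kHz.
k=3: 75.8 kHz, 80.2 kHz.
k=4: 101.8 kHz, 106.2 kHz.
k=5: 127.8 kHz, 132.2 kHz.
Within [33.6 kHz, 104.4 kHz]: 49.8 kHz, 54.2 kHz, 75.8 kHz, 80.2 kHz, 101.8 kHz.

49.8 kHz, 54.2 kHz, 75.8 kHz, 80.2 kHz, 101.8 kHz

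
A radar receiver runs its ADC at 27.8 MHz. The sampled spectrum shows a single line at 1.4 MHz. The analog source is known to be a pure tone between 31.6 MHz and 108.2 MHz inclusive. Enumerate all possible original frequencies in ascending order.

54.2 MHz, 57 MHz, 82 MHz, 84.8 MHz

Frequencies that alias to 1.4 MHz are k·fs ± 1.4 MHz for integer k ≥ 0.
k=0: 1.4 MHz.
k=1: 26.4 MHz, 29.2 MHz.
k=2: 54.2 MHz, 57 MHz.
k=3: 82 MHz, 84.8 MHz.
k=4: 109.8 MHz, 112.6 MHz.
Within [31.6 MHz, 108.2 MHz]: 54.2 MHz, 57 MHz, 82 MHz, 84.8 MHz.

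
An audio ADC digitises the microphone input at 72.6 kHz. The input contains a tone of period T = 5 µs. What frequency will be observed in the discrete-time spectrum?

T = 5 µs → f = 1/T = 200 kHz.
200 kHz mod fs = 54.8 kHz.
54.8 kHz > fs/2 = 36.3 kHz, folds to fs − 54.8 kHz = 17.8 kHz.

17.8 kHz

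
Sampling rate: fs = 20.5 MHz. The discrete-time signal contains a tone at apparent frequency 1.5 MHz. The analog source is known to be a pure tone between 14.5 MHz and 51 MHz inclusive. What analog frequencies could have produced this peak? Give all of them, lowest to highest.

19 MHz, 22 MHz, 39.5 MHz, 42.5 MHz

Frequencies that alias to 1.5 MHz are k·fs ± 1.5 MHz for integer k ≥ 0.
k=0: 1.5 MHz.
k=1: 19 MHz, 22 MHz.
k=2: 39.5 MHz, 42.5 MHz.
k=3: 60 MHz, 63 MHz.
Within [14.5 MHz, 51 MHz]: 19 MHz, 22 MHz, 39.5 MHz, 42.5 MHz.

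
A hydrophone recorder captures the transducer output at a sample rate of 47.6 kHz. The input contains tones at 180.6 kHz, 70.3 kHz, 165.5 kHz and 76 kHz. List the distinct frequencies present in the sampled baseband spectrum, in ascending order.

fs/2 = 23.8 kHz.
180.6 kHz mod fs = 37.8 kHz.
37.8 kHz > fs/2 = 23.8 kHz, folds to fs − 37.8 kHz = 9.8 kHz.
70.3 kHz mod fs = 22.7 kHz.
22.7 kHz ≤ fs/2 = 23.8 kHz, appears at 22.7 kHz.
165.5 kHz mod fs = 22.7 kHz.
22.7 kHz ≤ fs/2 = 23.8 kHz, appears at 22.7 kHz.
76 kHz mod fs = 28.4 kHz.
28.4 kHz > fs/2 = 23.8 kHz, folds to fs − 28.4 kHz = 19.2 kHz.
Distinct values: {9.8 kHz, 19.2 kHz, 22.7 kHz}.

9.8 kHz, 19.2 kHz, 22.7 kHz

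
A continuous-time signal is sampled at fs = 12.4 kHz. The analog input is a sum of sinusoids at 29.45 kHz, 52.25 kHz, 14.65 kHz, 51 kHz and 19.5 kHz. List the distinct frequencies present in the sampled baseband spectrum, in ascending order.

1.4 kHz, 2.25 kHz, 2.65 kHz, 4.65 kHz, 5.3 kHz

fs/2 = 6.2 kHz.
29.45 kHz mod fs = 4.65 kHz.
4.65 kHz ≤ fs/2 = 6.2 kHz, appears at 4.65 kHz.
52.25 kHz mod fs = 2.65 kHz.
2.65 kHz ≤ fs/2 = 6.2 kHz, appears at 2.65 kHz.
14.65 kHz mod fs = 2.25 kHz.
2.25 kHz ≤ fs/2 = 6.2 kHz, appears at 2.25 kHz.
51 kHz mod fs = 1.4 kHz.
1.4 kHz ≤ fs/2 = 6.2 kHz, appears at 1.4 kHz.
19.5 kHz mod fs = 7.1 kHz.
7.1 kHz > fs/2 = 6.2 kHz, folds to fs − 7.1 kHz = 5.3 kHz.
Distinct values: {1.4 kHz, 2.25 kHz, 2.65 kHz, 4.65 kHz, 5.3 kHz}.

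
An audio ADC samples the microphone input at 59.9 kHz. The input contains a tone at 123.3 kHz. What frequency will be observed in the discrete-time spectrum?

123.3 kHz mod fs = 3.5 kHz.
3.5 kHz ≤ fs/2 = 29.95 kHz, appears at 3.5 kHz.

3.5 kHz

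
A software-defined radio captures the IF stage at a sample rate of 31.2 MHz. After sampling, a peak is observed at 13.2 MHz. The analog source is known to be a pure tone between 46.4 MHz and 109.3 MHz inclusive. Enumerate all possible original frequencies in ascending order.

Frequencies that alias to 13.2 MHz are k·fs ± 13.2 MHz for integer k ≥ 0.
k=0: 13.2 MHz.
k=1: 18 MHz, 44.4 MHz.
k=2: 49.2 MHz, 75.6 MHz.
k=3: 80.4 MHz, 106.8 MHz.
k=4: 111.6 MHz, 138 MHz.
Within [46.4 MHz, 109.3 MHz]: 49.2 MHz, 75.6 MHz, 80.4 MHz, 106.8 MHz.

49.2 MHz, 75.6 MHz, 80.4 MHz, 106.8 MHz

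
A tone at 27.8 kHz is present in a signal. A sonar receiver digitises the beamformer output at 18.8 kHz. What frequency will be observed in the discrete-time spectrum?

9 kHz

27.8 kHz mod fs = 9 kHz.
9 kHz ≤ fs/2 = 9.4 kHz, appears at 9 kHz.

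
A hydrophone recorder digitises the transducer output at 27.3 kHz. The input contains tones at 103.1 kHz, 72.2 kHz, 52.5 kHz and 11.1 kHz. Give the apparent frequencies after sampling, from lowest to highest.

fs/2 = 13.65 kHz.
103.1 kHz mod fs = 21.2 kHz.
21.2 kHz > fs/2 = 13.65 kHz, folds to fs − 21.2 kHz = 6.1 kHz.
72.2 kHz mod fs = 17.6 kHz.
17.6 kHz > fs/2 = 13.65 kHz, folds to fs − 17.6 kHz = 9.7 kHz.
52.5 kHz mod fs = 25.2 kHz.
25.2 kHz > fs/2 = 13.65 kHz, folds to fs − 25.2 kHz = 2.1 kHz.
11.1 kHz ≤ fs/2 = 13.65 kHz, passes unchanged.
Distinct values: {2.1 kHz, 6.1 kHz, 9.7 kHz, 11.1 kHz}.

2.1 kHz, 6.1 kHz, 9.7 kHz, 11.1 kHz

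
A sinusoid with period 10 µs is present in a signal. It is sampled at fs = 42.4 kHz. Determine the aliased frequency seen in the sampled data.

15.2 kHz

T = 10 µs → f = 1/T = 100 kHz.
100 kHz mod fs = 15.2 kHz.
15.2 kHz ≤ fs/2 = 21.2 kHz, appears at 15.2 kHz.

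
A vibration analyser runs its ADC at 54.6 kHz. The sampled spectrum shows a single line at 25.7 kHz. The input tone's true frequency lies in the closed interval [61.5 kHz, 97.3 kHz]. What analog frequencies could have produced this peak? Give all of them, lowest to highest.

Frequencies that alias to 25.7 kHz are k·fs ± 25.7 kHz for integer k ≥ 0.
k=0: 25.7 kHz.
k=1: 28.9 kHz, 80.3 kHz.
k=2: 83.5 kHz, 134.9 kHz.
k=3: 138.1 kHz, 189.5 kHz.
Within [61.5 kHz, 97.3 kHz]: 80.3 kHz, 83.5 kHz.

80.3 kHz, 83.5 kHz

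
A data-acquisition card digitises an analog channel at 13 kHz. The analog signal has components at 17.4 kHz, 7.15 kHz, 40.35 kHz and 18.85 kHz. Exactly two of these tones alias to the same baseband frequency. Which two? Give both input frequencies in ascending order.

fs/2 = 6.5 kHz.
17.4 kHz mod fs = 4.4 kHz.
4.4 kHz ≤ fs/2 = 6.5 kHz, appears at 4.4 kHz.
7.15 kHz > fs/2 = 6.5 kHz, folds to fs − 7.15 kHz = 5.85 kHz.
40.35 kHz mod fs = 1.35 kHz.
1.35 kHz ≤ fs/2 = 6.5 kHz, appears at 1.35 kHz.
18.85 kHz mod fs = 5.85 kHz.
5.85 kHz ≤ fs/2 = 6.5 kHz, appears at 5.85 kHz.
7.15 kHz and 18.85 kHz both map to 5.85 kHz.

7.15 kHz, 18.85 kHz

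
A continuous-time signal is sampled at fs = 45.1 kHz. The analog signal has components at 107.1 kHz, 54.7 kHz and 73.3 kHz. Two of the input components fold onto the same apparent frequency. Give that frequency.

fs/2 = 22.55 kHz.
107.1 kHz mod fs = 16.9 kHz.
16.9 kHz ≤ fs/2 = 22.55 kHz, appears at 16.9 kHz.
54.7 kHz mod fs = 9.6 kHz.
9.6 kHz ≤ fs/2 = 22.55 kHz, appears at 9.6 kHz.
73.3 kHz mod fs = 28.2 kHz.
28.2 kHz > fs/2 = 22.55 kHz, folds to fs − 28.2 kHz = 16.9 kHz.
73.3 kHz and 107.1 kHz both map to 16.9 kHz.

16.9 kHz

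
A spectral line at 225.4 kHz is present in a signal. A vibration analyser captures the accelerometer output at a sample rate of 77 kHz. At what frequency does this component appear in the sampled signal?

5.6 kHz

225.4 kHz mod fs = 71.4 kHz.
71.4 kHz > fs/2 = 38.5 kHz, folds to fs − 71.4 kHz = 5.6 kHz.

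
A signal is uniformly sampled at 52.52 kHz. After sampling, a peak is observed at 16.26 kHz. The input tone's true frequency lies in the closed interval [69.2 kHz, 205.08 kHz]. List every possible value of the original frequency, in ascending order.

Frequencies that alias to 16.26 kHz are k·fs ± 16.26 kHz for integer k ≥ 0.
k=0: 16.26 kHz.
k=1: 36.26 kHz, 68.78 kHz.
k=2: 88.78 kHz, 121.3 kHz.
k=3: 141.3 kHz, 173.82 kHz.
k=4: 193.82 kHz, 226.34 kHz.
k=5: 246.34 kHz, 278.86 kHz.
Within [69.2 kHz, 205.08 kHz]: 88.78 kHz, 121.3 kHz, 141.3 kHz, 173.82 kHz, 193.82 kHz.

88.78 kHz, 121.3 kHz, 141.3 kHz, 173.82 kHz, 193.82 kHz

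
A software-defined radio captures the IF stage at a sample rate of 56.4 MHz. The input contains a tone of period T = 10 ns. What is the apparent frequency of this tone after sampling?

12.8 MHz

T = 10 ns → f = 1/T = 100 MHz.
100 MHz mod fs = 43.6 MHz.
43.6 MHz > fs/2 = 28.2 MHz, folds to fs − 43.6 MHz = 12.8 MHz.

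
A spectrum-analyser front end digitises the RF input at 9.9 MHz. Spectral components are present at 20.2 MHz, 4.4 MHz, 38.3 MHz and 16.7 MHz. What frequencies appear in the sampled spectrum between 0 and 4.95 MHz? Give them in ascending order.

fs/2 = 4.95 MHz.
20.2 MHz mod fs = 0.4 MHz.
0.4 MHz ≤ fs/2 = 4.95 MHz, appears at 0.4 MHz.
4.4 MHz ≤ fs/2 = 4.95 MHz, passes unchanged.
38.3 MHz mod fs = 8.6 MHz.
8.6 MHz > fs/2 = 4.95 MHz, folds to fs − 8.6 MHz = 1.3 MHz.
16.7 MHz mod fs = 6.8 MHz.
6.8 MHz > fs/2 = 4.95 MHz, folds to fs − 6.8 MHz = 3.1 MHz.
Distinct values: {0.4 MHz, 1.3 MHz, 3.1 MHz, 4.4 MHz}.

0.4 MHz, 1.3 MHz, 3.1 MHz, 4.4 MHz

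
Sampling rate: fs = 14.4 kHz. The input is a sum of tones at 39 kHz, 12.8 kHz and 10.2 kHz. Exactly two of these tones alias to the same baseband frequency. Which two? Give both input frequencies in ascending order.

10.2 kHz, 39 kHz

fs/2 = 7.2 kHz.
39 kHz mod fs = 10.2 kHz.
10.2 kHz > fs/2 = 7.2 kHz, folds to fs − 10.2 kHz = 4.2 kHz.
12.8 kHz > fs/2 = 7.2 kHz, folds to fs − 12.8 kHz = 1.6 kHz.
10.2 kHz > fs/2 = 7.2 kHz, folds to fs − 10.2 kHz = 4.2 kHz.
10.2 kHz and 39 kHz both map to 4.2 kHz.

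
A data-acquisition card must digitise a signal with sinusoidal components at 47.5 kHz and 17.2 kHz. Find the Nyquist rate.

Highest-frequency component: 47.5 kHz.
Nyquist rate = 2 × 47.5 kHz = 95 kHz.

95 kHz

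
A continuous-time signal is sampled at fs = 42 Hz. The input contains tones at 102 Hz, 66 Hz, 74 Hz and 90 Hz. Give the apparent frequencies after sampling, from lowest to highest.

6 Hz, 10 Hz, 18 Hz

fs/2 = 21 Hz.
102 Hz mod fs = 18 Hz.
18 Hz ≤ fs/2 = 21 Hz, appears at 18 Hz.
66 Hz mod fs = 24 Hz.
24 Hz > fs/2 = 21 Hz, folds to fs − 24 Hz = 18 Hz.
74 Hz mod fs = 32 Hz.
32 Hz > fs/2 = 21 Hz, folds to fs − 32 Hz = 10 Hz.
90 Hz mod fs = 6 Hz.
6 Hz ≤ fs/2 = 21 Hz, appears at 6 Hz.
Distinct values: {6 Hz, 10 Hz, 18 Hz}.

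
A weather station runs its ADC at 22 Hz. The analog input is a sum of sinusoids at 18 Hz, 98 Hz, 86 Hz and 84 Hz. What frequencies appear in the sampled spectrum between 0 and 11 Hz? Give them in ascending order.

2 Hz, 4 Hz, 10 Hz

fs/2 = 11 Hz.
18 Hz > fs/2 = 11 Hz, folds to fs − 18 Hz = 4 Hz.
98 Hz mod fs = 10 Hz.
10 Hz ≤ fs/2 = 11 Hz, appears at 10 Hz.
86 Hz mod fs = 20 Hz.
20 Hz > fs/2 = 11 Hz, folds to fs − 20 Hz = 2 Hz.
84 Hz mod fs = 18 Hz.
18 Hz > fs/2 = 11 Hz, folds to fs − 18 Hz = 4 Hz.
Distinct values: {2 Hz, 4 Hz, 10 Hz}.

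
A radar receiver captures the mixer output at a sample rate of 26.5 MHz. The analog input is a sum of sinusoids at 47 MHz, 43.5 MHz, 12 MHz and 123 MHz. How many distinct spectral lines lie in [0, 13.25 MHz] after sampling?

3

fs/2 = 13.25 MHz.
47 MHz mod fs = 20.5 MHz.
20.5 MHz > fs/2 = 13.25 MHz, folds to fs − 20.5 MHz = 6 MHz.
43.5 MHz mod fs = 17 MHz.
17 MHz > fs/2 = 13.25 MHz, folds to fs − 17 MHz = 9.5 MHz.
12 MHz ≤ fs/2 = 13.25 MHz, passes unchanged.
123 MHz mod fs = 17 MHz.
17 MHz > fs/2 = 13.25 MHz, folds to fs − 17 MHz = 9.5 MHz.
Distinct values: {6 MHz, 9.5 MHz, 12 MHz} → 3.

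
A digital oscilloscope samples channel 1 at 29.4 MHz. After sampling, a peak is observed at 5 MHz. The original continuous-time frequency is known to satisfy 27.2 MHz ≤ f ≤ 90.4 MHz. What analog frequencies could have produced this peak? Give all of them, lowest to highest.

34.4 MHz, 53.8 MHz, 63.8 MHz, 83.2 MHz

Frequencies that alias to 5 MHz are k·fs ± 5 MHz for integer k ≥ 0.
k=0: 5 MHz.
k=1: 24.4 MHz, 34.4 MHz.
k=2: 53.8 MHz, 63.8 MHz.
k=3: 83.2 MHz, 93.2 MHz.
k=4: 112.6 MHz, 122.6 MHz.
Within [27.2 MHz, 90.4 MHz]: 34.4 MHz, 53.8 MHz, 63.8 MHz, 83.2 MHz.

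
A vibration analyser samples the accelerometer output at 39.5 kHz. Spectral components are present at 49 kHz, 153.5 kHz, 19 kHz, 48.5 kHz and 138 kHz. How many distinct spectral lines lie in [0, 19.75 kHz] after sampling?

fs/2 = 19.75 kHz.
49 kHz mod fs = 9.5 kHz.
9.5 kHz ≤ fs/2 = 19.75 kHz, appears at 9.5 kHz.
153.5 kHz mod fs = 35 kHz.
35 kHz > fs/2 = 19.75 kHz, folds to fs − 35 kHz = 4.5 kHz.
19 kHz ≤ fs/2 = 19.75 kHz, passes unchanged.
48.5 kHz mod fs = 9 kHz.
9 kHz ≤ fs/2 = 19.75 kHz, appears at 9 kHz.
138 kHz mod fs = 19.5 kHz.
19.5 kHz ≤ fs/2 = 19.75 kHz, appears at 19.5 kHz.
Distinct values: {4.5 kHz, 9 kHz, 9.5 kHz, 19 kHz, 19.5 kHz} → 5.

5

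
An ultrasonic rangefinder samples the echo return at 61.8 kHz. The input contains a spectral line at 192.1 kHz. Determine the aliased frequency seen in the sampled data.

192.1 kHz mod fs = 6.7 kHz.
6.7 kHz ≤ fs/2 = 30.9 kHz, appears at 6.7 kHz.

6.7 kHz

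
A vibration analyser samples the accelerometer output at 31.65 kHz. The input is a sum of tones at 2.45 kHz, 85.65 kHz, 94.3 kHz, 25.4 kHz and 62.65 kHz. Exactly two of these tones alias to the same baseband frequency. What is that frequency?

fs/2 = 15.825 kHz.
2.45 kHz ≤ fs/2 = 15.825 kHz, passes unchanged.
85.65 kHz mod fs = 22.35 kHz.
22.35 kHz > fs/2 = 15.825 kHz, folds to fs − 22.35 kHz = 9.3 kHz.
94.3 kHz mod fs = 31 kHz.
31 kHz > fs/2 = 15.825 kHz, folds to fs − 31 kHz = 0.65 kHz.
25.4 kHz > fs/2 = 15.825 kHz, folds to fs − 25.4 kHz = 6.25 kHz.
62.65 kHz mod fs = 31 kHz.
31 kHz > fs/2 = 15.825 kHz, folds to fs − 31 kHz = 0.65 kHz.
62.65 kHz and 94.3 kHz both map to 0.65 kHz.

0.65 kHz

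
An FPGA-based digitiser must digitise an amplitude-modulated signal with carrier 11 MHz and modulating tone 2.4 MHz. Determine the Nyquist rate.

26.8 MHz

AM sidebands sit at fc ± fm = 8.6 MHz and 13.4 MHz.
Highest-frequency component: 13.4 MHz.
Nyquist rate = 2 × 13.4 MHz = 26.8 MHz.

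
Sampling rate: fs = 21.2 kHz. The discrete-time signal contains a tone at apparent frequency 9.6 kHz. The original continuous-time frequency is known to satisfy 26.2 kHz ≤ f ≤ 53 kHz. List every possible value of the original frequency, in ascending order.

Frequencies that alias to 9.6 kHz are k·fs ± 9.6 kHz for integer k ≥ 0.
k=0: 9.6 kHz.
k=1: 11.6 kHz, 30.8 kHz.
k=2: 32.8 kHz, 52 kHz.
k=3: 54 kHz, 73.2 kHz.
Within [26.2 kHz, 53 kHz]: 30.8 kHz, 32.8 kHz, 52 kHz.

30.8 kHz, 32.8 kHz, 52 kHz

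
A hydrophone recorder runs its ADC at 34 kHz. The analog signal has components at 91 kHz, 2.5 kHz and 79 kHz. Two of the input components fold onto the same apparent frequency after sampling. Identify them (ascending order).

fs/2 = 17 kHz.
91 kHz mod fs = 23 kHz.
23 kHz > fs/2 = 17 kHz, folds to fs − 23 kHz = 11 kHz.
2.5 kHz ≤ fs/2 = 17 kHz, passes unchanged.
79 kHz mod fs = 11 kHz.
11 kHz ≤ fs/2 = 17 kHz, appears at 11 kHz.
79 kHz and 91 kHz both map to 11 kHz.

79 kHz, 91 kHz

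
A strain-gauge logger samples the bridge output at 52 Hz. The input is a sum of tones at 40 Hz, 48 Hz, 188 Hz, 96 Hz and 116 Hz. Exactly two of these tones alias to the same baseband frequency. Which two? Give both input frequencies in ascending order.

40 Hz, 116 Hz

fs/2 = 26 Hz.
40 Hz > fs/2 = 26 Hz, folds to fs − 40 Hz = 12 Hz.
48 Hz > fs/2 = 26 Hz, folds to fs − 48 Hz = 4 Hz.
188 Hz mod fs = 32 Hz.
32 Hz > fs/2 = 26 Hz, folds to fs − 32 Hz = 20 Hz.
96 Hz mod fs = 44 Hz.
44 Hz > fs/2 = 26 Hz, folds to fs − 44 Hz = 8 Hz.
116 Hz mod fs = 12 Hz.
12 Hz ≤ fs/2 = 26 Hz, appears at 12 Hz.
40 Hz and 116 Hz both map to 12 Hz.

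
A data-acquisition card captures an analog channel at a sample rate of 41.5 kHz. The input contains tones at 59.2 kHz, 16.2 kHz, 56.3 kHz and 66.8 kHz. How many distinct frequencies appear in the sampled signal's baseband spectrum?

fs/2 = 20.75 kHz.
59.2 kHz mod fs = 17.7 kHz.
17.7 kHz ≤ fs/2 = 20.75 kHz, appears at 17.7 kHz.
16.2 kHz ≤ fs/2 = 20.75 kHz, passes unchanged.
56.3 kHz mod fs = 14.8 kHz.
14.8 kHz ≤ fs/2 = 20.75 kHz, appears at 14.8 kHz.
66.8 kHz mod fs = 25.3 kHz.
25.3 kHz > fs/2 = 20.75 kHz, folds to fs − 25.3 kHz = 16.2 kHz.
Distinct values: {14.8 kHz, 16.2 kHz, 17.7 kHz} → 3.

3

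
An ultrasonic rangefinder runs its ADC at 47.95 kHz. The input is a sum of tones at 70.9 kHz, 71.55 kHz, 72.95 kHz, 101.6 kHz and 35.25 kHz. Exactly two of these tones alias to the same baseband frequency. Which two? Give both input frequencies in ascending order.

fs/2 = 23.975 kHz.
70.9 kHz mod fs = 22.95 kHz.
22.95 kHz ≤ fs/2 = 23.975 kHz, appears at 22.95 kHz.
71.55 kHz mod fs = 23.6 kHz.
23.6 kHz ≤ fs/2 = 23.975 kHz, appears at 23.6 kHz.
72.95 kHz mod fs = 25 kHz.
25 kHz > fs/2 = 23.975 kHz, folds to fs − 25 kHz = 22.95 kHz.
101.6 kHz mod fs = 5.7 kHz.
5.7 kHz ≤ fs/2 = 23.975 kHz, appears at 5.7 kHz.
35.25 kHz > fs/2 = 23.975 kHz, folds to fs − 35.25 kHz = 12.7 kHz.
70.9 kHz and 72.95 kHz both map to 22.95 kHz.

70.9 kHz, 72.95 kHz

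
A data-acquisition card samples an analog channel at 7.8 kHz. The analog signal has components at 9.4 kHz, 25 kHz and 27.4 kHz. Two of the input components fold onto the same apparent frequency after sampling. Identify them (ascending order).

9.4 kHz, 25 kHz

fs/2 = 3.9 kHz.
9.4 kHz mod fs = 1.6 kHz.
1.6 kHz ≤ fs/2 = 3.9 kHz, appears at 1.6 kHz.
25 kHz mod fs = 1.6 kHz.
1.6 kHz ≤ fs/2 = 3.9 kHz, appears at 1.6 kHz.
27.4 kHz mod fs = 4 kHz.
4 kHz > fs/2 = 3.9 kHz, folds to fs − 4 kHz = 3.8 kHz.
9.4 kHz and 25 kHz both map to 1.6 kHz.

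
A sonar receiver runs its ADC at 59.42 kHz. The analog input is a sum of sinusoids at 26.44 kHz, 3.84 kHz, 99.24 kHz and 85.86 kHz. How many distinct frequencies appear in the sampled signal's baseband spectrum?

3

fs/2 = 29.71 kHz.
26.44 kHz ≤ fs/2 = 29.71 kHz, passes unchanged.
3.84 kHz ≤ fs/2 = 29.71 kHz, passes unchanged.
99.24 kHz mod fs = 39.82 kHz.
39.82 kHz > fs/2 = 29.71 kHz, folds to fs − 39.82 kHz = 19.6 kHz.
85.86 kHz mod fs = 26.44 kHz.
26.44 kHz ≤ fs/2 = 29.71 kHz, appears at 26.44 kHz.
Distinct values: {3.84 kHz, 19.6 kHz, 26.44 kHz} → 3.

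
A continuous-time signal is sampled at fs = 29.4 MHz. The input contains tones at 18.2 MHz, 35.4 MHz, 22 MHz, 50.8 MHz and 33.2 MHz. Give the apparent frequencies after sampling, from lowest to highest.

fs/2 = 14.7 MHz.
18.2 MHz > fs/2 = 14.7 MHz, folds to fs − 18.2 MHz = 11.2 MHz.
35.4 MHz mod fs = 6 MHz.
6 MHz ≤ fs/2 = 14.7 MHz, appears at 6 MHz.
22 MHz > fs/2 = 14.7 MHz, folds to fs − 22 MHz = 7.4 MHz.
50.8 MHz mod fs = 21.4 MHz.
21.4 MHz > fs/2 = 14.7 MHz, folds to fs − 21.4 MHz = 8 MHz.
33.2 MHz mod fs = 3.8 MHz.
3.8 MHz ≤ fs/2 = 14.7 MHz, appears at 3.8 MHz.
Distinct values: {3.8 MHz, 6 MHz, 7.4 MHz, 8 MHz, 11.2 MHz}.

3.8 MHz, 6 MHz, 7.4 MHz, 8 MHz, 11.2 MHz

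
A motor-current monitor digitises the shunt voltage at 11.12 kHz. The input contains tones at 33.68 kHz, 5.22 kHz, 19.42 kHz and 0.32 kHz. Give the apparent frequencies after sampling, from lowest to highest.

fs/2 = 5.56 kHz.
33.68 kHz mod fs = 0.32 kHz.
0.32 kHz ≤ fs/2 = 5.56 kHz, appears at 0.32 kHz.
5.22 kHz ≤ fs/2 = 5.56 kHz, passes unchanged.
19.42 kHz mod fs = 8.3 kHz.
8.3 kHz > fs/2 = 5.56 kHz, folds to fs − 8.3 kHz = 2.82 kHz.
0.32 kHz ≤ fs/2 = 5.56 kHz, passes unchanged.
Distinct values: {0.32 kHz, 2.82 kHz, 5.22 kHz}.

0.32 kHz, 2.82 kHz, 5.22 kHz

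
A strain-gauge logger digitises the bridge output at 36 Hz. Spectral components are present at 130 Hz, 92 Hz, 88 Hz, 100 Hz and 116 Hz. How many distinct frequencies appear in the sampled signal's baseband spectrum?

fs/2 = 18 Hz.
130 Hz mod fs = 22 Hz.
22 Hz > fs/2 = 18 Hz, folds to fs − 22 Hz = 14 Hz.
92 Hz mod fs = 20 Hz.
20 Hz > fs/2 = 18 Hz, folds to fs − 20 Hz = 16 Hz.
88 Hz mod fs = 16 Hz.
16 Hz ≤ fs/2 = 18 Hz, appears at 16 Hz.
100 Hz mod fs = 28 Hz.
28 Hz > fs/2 = 18 Hz, folds to fs − 28 Hz = 8 Hz.
116 Hz mod fs = 8 Hz.
8 Hz ≤ fs/2 = 18 Hz, appears at 8 Hz.
Distinct values: {8 Hz, 14 Hz, 16 Hz} → 3.

3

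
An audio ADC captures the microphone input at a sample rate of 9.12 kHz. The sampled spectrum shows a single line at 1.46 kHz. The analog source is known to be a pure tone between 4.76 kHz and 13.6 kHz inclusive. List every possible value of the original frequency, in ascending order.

Frequencies that alias to 1.46 kHz are k·fs ± 1.46 kHz for integer k ≥ 0.
k=0: 1.46 kHz.
k=1: 7.66 kHz, 10.58 kHz.
k=2: 16.78 kHz, 19.7 kHz.
Within [4.76 kHz, 13.6 kHz]: 7.66 kHz, 10.58 kHz.

7.66 kHz, 10.58 kHz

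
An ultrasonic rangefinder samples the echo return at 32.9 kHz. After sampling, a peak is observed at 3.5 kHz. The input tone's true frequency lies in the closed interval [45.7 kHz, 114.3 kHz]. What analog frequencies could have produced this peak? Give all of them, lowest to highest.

Frequencies that alias to 3.5 kHz are k·fs ± 3.5 kHz for integer k ≥ 0.
k=0: 3.5 kHz.
k=1: 29.4 kHz, 36.4 kHz.
k=2: 62.3 kHz, 69.3 kHz.
k=3: 95.2 kHz, 102.2 kHz.
k=4: 128.1 kHz, 135.1 kHz.
Within [45.7 kHz, 114.3 kHz]: 62.3 kHz, 69.3 kHz, 95.2 kHz, 102.2 kHz.

62.3 kHz, 69.3 kHz, 95.2 kHz, 102.2 kHz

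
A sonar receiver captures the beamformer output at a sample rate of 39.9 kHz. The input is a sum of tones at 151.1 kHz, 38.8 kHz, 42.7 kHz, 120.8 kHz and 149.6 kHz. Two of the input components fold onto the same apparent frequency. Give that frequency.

fs/2 = 19.95 kHz.
151.1 kHz mod fs = 31.4 kHz.
31.4 kHz > fs/2 = 19.95 kHz, folds to fs − 31.4 kHz = 8.5 kHz.
38.8 kHz > fs/2 = 19.95 kHz, folds to fs − 38.8 kHz = 1.1 kHz.
42.7 kHz mod fs = 2.8 kHz.
2.8 kHz ≤ fs/2 = 19.95 kHz, appears at 2.8 kHz.
120.8 kHz mod fs = 1.1 kHz.
1.1 kHz ≤ fs/2 = 19.95 kHz, appears at 1.1 kHz.
149.6 kHz mod fs = 29.9 kHz.
29.9 kHz > fs/2 = 19.95 kHz, folds to fs − 29.9 kHz = 10 kHz.
38.8 kHz and 120.8 kHz both map to 1.1 kHz.

1.1 kHz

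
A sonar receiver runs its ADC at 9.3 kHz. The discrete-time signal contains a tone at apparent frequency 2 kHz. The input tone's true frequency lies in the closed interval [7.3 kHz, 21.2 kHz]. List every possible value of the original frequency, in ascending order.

Frequencies that alias to 2 kHz are k·fs ± 2 kHz for integer k ≥ 0.
k=0: 2 kHz.
k=1: 7.3 kHz, 11.3 kHz.
k=2: 16.6 kHz, 20.6 kHz.
k=3: 25.9 kHz, 29.9 kHz.
Within [7.3 kHz, 21.2 kHz]: 7.3 kHz, 11.3 kHz, 16.6 kHz, 20.6 kHz.

7.3 kHz, 11.3 kHz, 16.6 kHz, 20.6 kHz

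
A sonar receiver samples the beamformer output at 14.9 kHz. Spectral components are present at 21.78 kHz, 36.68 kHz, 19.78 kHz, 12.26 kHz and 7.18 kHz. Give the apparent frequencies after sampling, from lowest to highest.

2.64 kHz, 4.88 kHz, 6.88 kHz, 7.18 kHz

fs/2 = 7.45 kHz.
21.78 kHz mod fs = 6.88 kHz.
6.88 kHz ≤ fs/2 = 7.45 kHz, appears at 6.88 kHz.
36.68 kHz mod fs = 6.88 kHz.
6.88 kHz ≤ fs/2 = 7.45 kHz, appears at 6.88 kHz.
19.78 kHz mod fs = 4.88 kHz.
4.88 kHz ≤ fs/2 = 7.45 kHz, appears at 4.88 kHz.
12.26 kHz > fs/2 = 7.45 kHz, folds to fs − 12.26 kHz = 2.64 kHz.
7.18 kHz ≤ fs/2 = 7.45 kHz, passes unchanged.
Distinct values: {2.64 kHz, 4.88 kHz, 6.88 kHz, 7.18 kHz}.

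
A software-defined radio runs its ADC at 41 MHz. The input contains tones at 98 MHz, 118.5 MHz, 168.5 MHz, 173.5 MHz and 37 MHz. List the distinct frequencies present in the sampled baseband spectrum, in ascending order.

4 MHz, 4.5 MHz, 9.5 MHz, 16 MHz

fs/2 = 20.5 MHz.
98 MHz mod fs = 16 MHz.
16 MHz ≤ fs/2 = 20.5 MHz, appears at 16 MHz.
118.5 MHz mod fs = 36.5 MHz.
36.5 MHz > fs/2 = 20.5 MHz, folds to fs − 36.5 MHz = 4.5 MHz.
168.5 MHz mod fs = 4.5 MHz.
4.5 MHz ≤ fs/2 = 20.5 MHz, appears at 4.5 MHz.
173.5 MHz mod fs = 9.5 MHz.
9.5 MHz ≤ fs/2 = 20.5 MHz, appears at 9.5 MHz.
37 MHz > fs/2 = 20.5 MHz, folds to fs − 37 MHz = 4 MHz.
Distinct values: {4 MHz, 4.5 MHz, 9.5 MHz, 16 MHz}.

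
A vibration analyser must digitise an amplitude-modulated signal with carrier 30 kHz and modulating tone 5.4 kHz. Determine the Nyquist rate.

70.8 kHz

AM sidebands sit at fc ± fm = 24.6 kHz and 35.4 kHz.
Highest-frequency component: 35.4 kHz.
Nyquist rate = 2 × 35.4 kHz = 70.8 kHz.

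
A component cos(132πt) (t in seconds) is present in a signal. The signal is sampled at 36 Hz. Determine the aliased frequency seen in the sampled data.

6 Hz

ω = 132π rad/s → f = ω/(2π) = 66 Hz.
66 Hz mod fs = 30 Hz.
30 Hz > fs/2 = 18 Hz, folds to fs − 30 Hz = 6 Hz.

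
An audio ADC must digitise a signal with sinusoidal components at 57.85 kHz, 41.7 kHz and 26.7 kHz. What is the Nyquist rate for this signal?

115.7 kHz

Highest-frequency component: 57.85 kHz.
Nyquist rate = 2 × 57.85 kHz = 115.7 kHz.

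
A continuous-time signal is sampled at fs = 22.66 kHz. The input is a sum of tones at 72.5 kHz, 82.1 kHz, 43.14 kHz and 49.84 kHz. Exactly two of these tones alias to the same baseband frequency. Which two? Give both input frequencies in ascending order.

fs/2 = 11.33 kHz.
72.5 kHz mod fs = 4.52 kHz.
4.52 kHz ≤ fs/2 = 11.33 kHz, appears at 4.52 kHz.
82.1 kHz mod fs = 14.12 kHz.
14.12 kHz > fs/2 = 11.33 kHz, folds to fs − 14.12 kHz = 8.54 kHz.
43.14 kHz mod fs = 20.48 kHz.
20.48 kHz > fs/2 = 11.33 kHz, folds to fs − 20.48 kHz = 2.18 kHz.
49.84 kHz mod fs = 4.52 kHz.
4.52 kHz ≤ fs/2 = 11.33 kHz, appears at 4.52 kHz.
49.84 kHz and 72.5 kHz both map to 4.52 kHz.

49.84 kHz, 72.5 kHz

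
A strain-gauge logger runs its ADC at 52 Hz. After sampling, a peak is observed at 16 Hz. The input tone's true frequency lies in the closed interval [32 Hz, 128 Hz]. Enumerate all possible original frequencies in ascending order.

36 Hz, 68 Hz, 88 Hz, 120 Hz

Frequencies that alias to 16 Hz are k·fs ± 16 Hz for integer k ≥ 0.
k=0: 16 Hz.
k=1: 36 Hz, 68 Hz.
k=2: 88 Hz, 120 Hz.
k=3: 140 Hz, 172 Hz.
Within [32 Hz, 128 Hz]: 36 Hz, 68 Hz, 88 Hz, 120 Hz.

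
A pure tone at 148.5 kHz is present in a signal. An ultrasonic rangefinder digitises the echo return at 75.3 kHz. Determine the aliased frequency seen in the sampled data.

148.5 kHz mod fs = 73.2 kHz.
73.2 kHz > fs/2 = 37.65 kHz, folds to fs − 73.2 kHz = 2.1 kHz.

2.1 kHz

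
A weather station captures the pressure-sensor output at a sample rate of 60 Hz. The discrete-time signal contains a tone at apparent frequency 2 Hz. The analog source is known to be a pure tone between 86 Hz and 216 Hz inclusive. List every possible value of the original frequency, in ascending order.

118 Hz, 122 Hz, 178 Hz, 182 Hz

Frequencies that alias to 2 Hz are k·fs ± 2 Hz for integer k ≥ 0.
k=0: 2 Hz.
k=1: 58 Hz, 62 Hz.
k=2: 118 Hz, 122 Hz.
k=3: 178 Hz, 182 Hz.
k=4: 238 Hz, 242 Hz.
Within [86 Hz, 216 Hz]: 118 Hz, 122 Hz, 178 Hz, 182 Hz.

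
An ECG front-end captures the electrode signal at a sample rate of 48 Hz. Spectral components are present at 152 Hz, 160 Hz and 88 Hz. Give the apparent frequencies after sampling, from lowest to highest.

8 Hz, 16 Hz

fs/2 = 24 Hz.
152 Hz mod fs = 8 Hz.
8 Hz ≤ fs/2 = 24 Hz, appears at 8 Hz.
160 Hz mod fs = 16 Hz.
16 Hz ≤ fs/2 = 24 Hz, appears at 16 Hz.
88 Hz mod fs = 40 Hz.
40 Hz > fs/2 = 24 Hz, folds to fs − 40 Hz = 8 Hz.
Distinct values: {8 Hz, 16 Hz}.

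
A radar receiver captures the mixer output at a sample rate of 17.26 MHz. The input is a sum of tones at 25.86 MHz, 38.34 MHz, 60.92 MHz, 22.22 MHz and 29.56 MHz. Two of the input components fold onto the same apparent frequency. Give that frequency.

4.96 MHz

fs/2 = 8.63 MHz.
25.86 MHz mod fs = 8.6 MHz.
8.6 MHz ≤ fs/2 = 8.63 MHz, appears at 8.6 MHz.
38.34 MHz mod fs = 3.82 MHz.
3.82 MHz ≤ fs/2 = 8.63 MHz, appears at 3.82 MHz.
60.92 MHz mod fs = 9.14 MHz.
9.14 MHz > fs/2 = 8.63 MHz, folds to fs − 9.14 MHz = 8.12 MHz.
22.22 MHz mod fs = 4.96 MHz.
4.96 MHz ≤ fs/2 = 8.63 MHz, appears at 4.96 MHz.
29.56 MHz mod fs = 12.3 MHz.
12.3 MHz > fs/2 = 8.63 MHz, folds to fs − 12.3 MHz = 4.96 MHz.
22.22 MHz and 29.56 MHz both map to 4.96 MHz.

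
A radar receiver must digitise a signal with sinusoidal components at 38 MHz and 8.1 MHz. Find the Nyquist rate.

Highest-frequency component: 38 MHz.
Nyquist rate = 2 × 38 MHz = 76 MHz.

76 MHz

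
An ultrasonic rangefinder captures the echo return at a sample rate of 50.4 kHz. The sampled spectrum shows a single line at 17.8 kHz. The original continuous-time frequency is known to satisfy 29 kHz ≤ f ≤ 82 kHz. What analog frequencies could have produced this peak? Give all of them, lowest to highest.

Frequencies that alias to 17.8 kHz are k·fs ± 17.8 kHz for integer k ≥ 0.
k=0: 17.8 kHz.
k=1: 32.6 kHz, 68.2 kHz.
k=2: 83 kHz, 118.6 kHz.
Within [29 kHz, 82 kHz]: 32.6 kHz, 68.2 kHz.

32.6 kHz, 68.2 kHz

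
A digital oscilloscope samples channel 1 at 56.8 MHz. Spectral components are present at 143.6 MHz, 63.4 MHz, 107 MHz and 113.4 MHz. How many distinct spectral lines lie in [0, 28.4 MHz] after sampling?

fs/2 = 28.4 MHz.
143.6 MHz mod fs = 30 MHz.
30 MHz > fs/2 = 28.4 MHz, folds to fs − 30 MHz = 26.8 MHz.
63.4 MHz mod fs = 6.6 MHz.
6.6 MHz ≤ fs/2 = 28.4 MHz, appears at 6.6 MHz.
107 MHz mod fs = 50.2 MHz.
50.2 MHz > fs/2 = 28.4 MHz, folds to fs − 50.2 MHz = 6.6 MHz.
113.4 MHz mod fs = 56.6 MHz.
56.6 MHz > fs/2 = 28.4 MHz, folds to fs − 56.6 MHz = 0.2 MHz.
Distinct values: {0.2 MHz, 6.6 MHz, 26.8 MHz} → 3.

3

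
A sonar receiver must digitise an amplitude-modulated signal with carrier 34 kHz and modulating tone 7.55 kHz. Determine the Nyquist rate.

83.1 kHz

AM sidebands sit at fc ± fm = 26.45 kHz and 41.55 kHz.
Highest-frequency component: 41.55 kHz.
Nyquist rate = 2 × 41.55 kHz = 83.1 kHz.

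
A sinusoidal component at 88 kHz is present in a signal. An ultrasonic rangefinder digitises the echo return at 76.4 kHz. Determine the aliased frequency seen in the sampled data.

88 kHz mod fs = 11.6 kHz.
11.6 kHz ≤ fs/2 = 38.2 kHz, appears at 11.6 kHz.

11.6 kHz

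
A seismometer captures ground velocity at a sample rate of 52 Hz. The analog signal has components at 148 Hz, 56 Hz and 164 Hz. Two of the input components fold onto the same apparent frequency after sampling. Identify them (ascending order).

148 Hz, 164 Hz

fs/2 = 26 Hz.
148 Hz mod fs = 44 Hz.
44 Hz > fs/2 = 26 Hz, folds to fs − 44 Hz = 8 Hz.
56 Hz mod fs = 4 Hz.
4 Hz ≤ fs/2 = 26 Hz, appears at 4 Hz.
164 Hz mod fs = 8 Hz.
8 Hz ≤ fs/2 = 26 Hz, appears at 8 Hz.
148 Hz and 164 Hz both map to 8 Hz.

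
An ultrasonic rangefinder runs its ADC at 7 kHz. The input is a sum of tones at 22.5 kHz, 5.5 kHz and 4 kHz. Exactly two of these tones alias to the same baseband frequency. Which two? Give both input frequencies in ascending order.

5.5 kHz, 22.5 kHz

fs/2 = 3.5 kHz.
22.5 kHz mod fs = 1.5 kHz.
1.5 kHz ≤ fs/2 = 3.5 kHz, appears at 1.5 kHz.
5.5 kHz > fs/2 = 3.5 kHz, folds to fs − 5.5 kHz = 1.5 kHz.
4 kHz > fs/2 = 3.5 kHz, folds to fs − 4 kHz = 3 kHz.
5.5 kHz and 22.5 kHz both map to 1.5 kHz.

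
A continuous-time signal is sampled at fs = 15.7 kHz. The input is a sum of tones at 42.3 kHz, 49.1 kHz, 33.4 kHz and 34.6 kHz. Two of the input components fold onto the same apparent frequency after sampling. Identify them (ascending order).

fs/2 = 7.85 kHz.
42.3 kHz mod fs = 10.9 kHz.
10.9 kHz > fs/2 = 7.85 kHz, folds to fs − 10.9 kHz = 4.8 kHz.
49.1 kHz mod fs = 2 kHz.
2 kHz ≤ fs/2 = 7.85 kHz, appears at 2 kHz.
33.4 kHz mod fs = 2 kHz.
2 kHz ≤ fs/2 = 7.85 kHz, appears at 2 kHz.
34.6 kHz mod fs = 3.2 kHz.
3.2 kHz ≤ fs/2 = 7.85 kHz, appears at 3.2 kHz.
33.4 kHz and 49.1 kHz both map to 2 kHz.

33.4 kHz, 49.1 kHz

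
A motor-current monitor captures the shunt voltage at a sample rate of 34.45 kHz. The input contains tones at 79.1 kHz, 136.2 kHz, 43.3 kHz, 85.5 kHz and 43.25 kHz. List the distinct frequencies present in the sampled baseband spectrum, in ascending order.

fs/2 = 17.225 kHz.
79.1 kHz mod fs = 10.2 kHz.
10.2 kHz ≤ fs/2 = 17.225 kHz, appears at 10.2 kHz.
136.2 kHz mod fs = 32.85 kHz.
32.85 kHz > fs/2 = 17.225 kHz, folds to fs − 32.85 kHz = 1.6 kHz.
43.3 kHz mod fs = 8.85 kHz.
8.85 kHz ≤ fs/2 = 17.225 kHz, appears at 8.85 kHz.
85.5 kHz mod fs = 16.6 kHz.
16.6 kHz ≤ fs/2 = 17.225 kHz, appears at 16.6 kHz.
43.25 kHz mod fs = 8.8 kHz.
8.8 kHz ≤ fs/2 = 17.225 kHz, appears at 8.8 kHz.
Distinct values: {1.6 kHz, 8.8 kHz, 8.85 kHz, 10.2 kHz, 16.6 kHz}.

1.6 kHz, 8.8 kHz, 8.85 kHz, 10.2 kHz, 16.6 kHz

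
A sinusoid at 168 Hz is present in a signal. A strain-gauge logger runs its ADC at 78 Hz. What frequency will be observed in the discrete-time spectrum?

12 Hz

168 Hz mod fs = 12 Hz.
12 Hz ≤ fs/2 = 39 Hz, appears at 12 Hz.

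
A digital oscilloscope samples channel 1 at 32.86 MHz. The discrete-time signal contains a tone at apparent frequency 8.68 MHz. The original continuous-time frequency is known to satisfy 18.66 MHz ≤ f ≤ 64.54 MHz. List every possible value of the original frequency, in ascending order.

Frequencies that alias to 8.68 MHz are k·fs ± 8.68 MHz for integer k ≥ 0.
k=0: 8.68 MHz.
k=1: 24.18 MHz, 41.54 MHz.
k=2: 57.04 MHz, 74.4 MHz.
k=3: 89.9 MHz, 107.26 MHz.
Within [18.66 MHz, 64.54 MHz]: 24.18 MHz, 41.54 MHz, 57.04 MHz.

24.18 MHz, 41.54 MHz, 57.04 MHz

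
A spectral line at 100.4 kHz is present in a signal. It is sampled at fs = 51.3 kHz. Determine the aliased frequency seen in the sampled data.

100.4 kHz mod fs = 49.1 kHz.
49.1 kHz > fs/2 = 25.65 kHz, folds to fs − 49.1 kHz = 2.2 kHz.

2.2 kHz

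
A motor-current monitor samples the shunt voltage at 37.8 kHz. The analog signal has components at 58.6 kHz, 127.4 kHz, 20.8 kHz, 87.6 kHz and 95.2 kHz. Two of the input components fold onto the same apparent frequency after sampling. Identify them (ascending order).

fs/2 = 18.9 kHz.
58.6 kHz mod fs = 20.8 kHz.
20.8 kHz > fs/2 = 18.9 kHz, folds to fs − 20.8 kHz = 17 kHz.
127.4 kHz mod fs = 14 kHz.
14 kHz ≤ fs/2 = 18.9 kHz, appears at 14 kHz.
20.8 kHz > fs/2 = 18.9 kHz, folds to fs − 20.8 kHz = 17 kHz.
87.6 kHz mod fs = 12 kHz.
12 kHz ≤ fs/2 = 18.9 kHz, appears at 12 kHz.
95.2 kHz mod fs = 19.6 kHz.
19.6 kHz > fs/2 = 18.9 kHz, folds to fs − 19.6 kHz = 18.2 kHz.
20.8 kHz and 58.6 kHz both map to 17 kHz.

20.8 kHz, 58.6 kHz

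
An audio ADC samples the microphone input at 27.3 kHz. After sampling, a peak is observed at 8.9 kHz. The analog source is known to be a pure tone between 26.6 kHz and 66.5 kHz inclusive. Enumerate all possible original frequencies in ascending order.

36.2 kHz, 45.7 kHz, 63.5 kHz

Frequencies that alias to 8.9 kHz are k·fs ± 8.9 kHz for integer k ≥ 0.
k=0: 8.9 kHz.
k=1: 18.4 kHz, 36.2 kHz.
k=2: 45.7 kHz, 63.5 kHz.
k=3: 73 kHz, 90.8 kHz.
Within [26.6 kHz, 66.5 kHz]: 36.2 kHz, 45.7 kHz, 63.5 kHz.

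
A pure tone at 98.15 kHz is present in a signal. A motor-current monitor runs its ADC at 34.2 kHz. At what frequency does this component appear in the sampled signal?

98.15 kHz mod fs = 29.75 kHz.
29.75 kHz > fs/2 = 17.1 kHz, folds to fs − 29.75 kHz = 4.45 kHz.

4.45 kHz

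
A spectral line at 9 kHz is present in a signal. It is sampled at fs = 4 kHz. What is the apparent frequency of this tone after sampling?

1 kHz

9 kHz mod fs = 1 kHz.
1 kHz ≤ fs/2 = 2 kHz, appears at 1 kHz.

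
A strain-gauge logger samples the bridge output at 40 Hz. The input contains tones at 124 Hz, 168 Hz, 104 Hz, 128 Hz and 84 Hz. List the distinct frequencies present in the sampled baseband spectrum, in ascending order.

fs/2 = 20 Hz.
124 Hz mod fs = 4 Hz.
4 Hz ≤ fs/2 = 20 Hz, appears at 4 Hz.
168 Hz mod fs = 8 Hz.
8 Hz ≤ fs/2 = 20 Hz, appears at 8 Hz.
104 Hz mod fs = 24 Hz.
24 Hz > fs/2 = 20 Hz, folds to fs − 24 Hz = 16 Hz.
128 Hz mod fs = 8 Hz.
8 Hz ≤ fs/2 = 20 Hz, appears at 8 Hz.
84 Hz mod fs = 4 Hz.
4 Hz ≤ fs/2 = 20 Hz, appears at 4 Hz.
Distinct values: {4 Hz, 8 Hz, 16 Hz}.

4 Hz, 8 Hz, 16 Hz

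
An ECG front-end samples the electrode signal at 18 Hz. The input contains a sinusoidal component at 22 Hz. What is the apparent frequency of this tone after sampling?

22 Hz mod fs = 4 Hz.
4 Hz ≤ fs/2 = 9 Hz, appears at 4 Hz.

4 Hz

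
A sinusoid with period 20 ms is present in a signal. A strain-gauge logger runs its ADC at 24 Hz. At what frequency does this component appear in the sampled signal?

2 Hz

T = 20 ms → f = 1/T = 50 Hz.
50 Hz mod fs = 2 Hz.
2 Hz ≤ fs/2 = 12 Hz, appears at 2 Hz.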